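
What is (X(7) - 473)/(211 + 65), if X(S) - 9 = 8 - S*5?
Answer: -491/276 ≈ -1.7790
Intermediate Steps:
X(S) = 17 - 5*S (X(S) = 9 + (8 - S*5) = 9 + (8 - 5*S) = 17 - 5*S)
(X(7) - 473)/(211 + 65) = ((17 - 5*7) - 473)/(211 + 65) = ((17 - 35) - 473)/276 = (-18 - 473)*(1/276) = -491*1/276 = -491/276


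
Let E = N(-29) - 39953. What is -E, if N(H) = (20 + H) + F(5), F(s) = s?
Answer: 39957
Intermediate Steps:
N(H) = 25 + H (N(H) = (20 + H) + 5 = 25 + H)
E = -39957 (E = (25 - 29) - 39953 = -4 - 39953 = -39957)
-E = -1*(-39957) = 39957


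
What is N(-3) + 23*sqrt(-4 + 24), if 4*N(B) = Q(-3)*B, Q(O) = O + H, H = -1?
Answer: 3 + 46*sqrt(5) ≈ 105.86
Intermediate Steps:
Q(O) = -1 + O (Q(O) = O - 1 = -1 + O)
N(B) = -B (N(B) = ((-1 - 3)*B)/4 = (-4*B)/4 = -B)
N(-3) + 23*sqrt(-4 + 24) = -1*(-3) + 23*sqrt(-4 + 24) = 3 + 23*sqrt(20) = 3 + 23*(2*sqrt(5)) = 3 + 46*sqrt(5)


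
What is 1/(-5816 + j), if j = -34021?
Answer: -1/39837 ≈ -2.5102e-5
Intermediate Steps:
1/(-5816 + j) = 1/(-5816 - 34021) = 1/(-39837) = -1/39837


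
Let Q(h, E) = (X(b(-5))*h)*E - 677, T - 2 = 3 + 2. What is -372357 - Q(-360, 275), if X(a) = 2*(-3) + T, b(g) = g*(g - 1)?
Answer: -272680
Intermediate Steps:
b(g) = g*(-1 + g)
T = 7 (T = 2 + (3 + 2) = 2 + 5 = 7)
X(a) = 1 (X(a) = 2*(-3) + 7 = -6 + 7 = 1)
Q(h, E) = -677 + E*h (Q(h, E) = (1*h)*E - 677 = h*E - 677 = E*h - 677 = -677 + E*h)
-372357 - Q(-360, 275) = -372357 - (-677 + 275*(-360)) = -372357 - (-677 - 99000) = -372357 - 1*(-99677) = -372357 + 99677 = -272680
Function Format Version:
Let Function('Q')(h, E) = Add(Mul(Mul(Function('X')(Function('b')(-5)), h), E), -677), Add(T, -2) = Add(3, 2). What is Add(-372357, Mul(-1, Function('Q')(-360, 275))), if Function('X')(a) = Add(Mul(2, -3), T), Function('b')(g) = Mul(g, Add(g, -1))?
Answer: -272680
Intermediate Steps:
Function('b')(g) = Mul(g, Add(-1, g))
T = 7 (T = Add(2, Add(3, 2)) = Add(2, 5) = 7)
Function('X')(a) = 1 (Function('X')(a) = Add(Mul(2, -3), 7) = Add(-6, 7) = 1)
Function('Q')(h, E) = Add(-677, Mul(E, h)) (Function('Q')(h, E) = Add(Mul(Mul(1, h), E), -677) = Add(Mul(h, E), -677) = Add(Mul(E, h), -677) = Add(-677, Mul(E, h)))
Add(-372357, Mul(-1, Function('Q')(-360, 275))) = Add(-372357, Mul(-1, Add(-677, Mul(275, -360)))) = Add(-372357, Mul(-1, Add(-677, -99000))) = Add(-372357, Mul(-1, -99677)) = Add(-372357, 99677) = -272680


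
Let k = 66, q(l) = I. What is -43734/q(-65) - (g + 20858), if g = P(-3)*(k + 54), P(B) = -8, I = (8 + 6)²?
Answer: -1971871/98 ≈ -20121.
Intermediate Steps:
I = 196 (I = 14² = 196)
q(l) = 196
g = -960 (g = -8*(66 + 54) = -8*120 = -960)
-43734/q(-65) - (g + 20858) = -43734/196 - (-960 + 20858) = -43734*1/196 - 1*19898 = -21867/98 - 19898 = -1971871/98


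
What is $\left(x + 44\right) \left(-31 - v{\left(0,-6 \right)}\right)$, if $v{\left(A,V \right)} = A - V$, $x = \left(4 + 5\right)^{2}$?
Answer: $-4625$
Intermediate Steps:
$x = 81$ ($x = 9^{2} = 81$)
$\left(x + 44\right) \left(-31 - v{\left(0,-6 \right)}\right) = \left(81 + 44\right) \left(-31 - \left(0 - -6\right)\right) = 125 \left(-31 - \left(0 + 6\right)\right) = 125 \left(-31 - 6\right) = 125 \left(-37\right) = -4625$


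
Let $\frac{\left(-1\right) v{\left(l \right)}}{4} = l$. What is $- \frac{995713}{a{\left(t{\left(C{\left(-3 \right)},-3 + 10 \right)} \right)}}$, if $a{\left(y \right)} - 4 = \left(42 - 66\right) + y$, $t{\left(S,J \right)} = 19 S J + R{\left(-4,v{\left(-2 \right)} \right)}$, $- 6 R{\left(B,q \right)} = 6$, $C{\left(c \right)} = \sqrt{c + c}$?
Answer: $\frac{995713}{5075} + \frac{18918547 i \sqrt{6}}{15225} \approx 196.2 + 3043.7 i$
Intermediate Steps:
$v{\left(l \right)} = - 4 l$
$C{\left(c \right)} = \sqrt{2} \sqrt{c}$ ($C{\left(c \right)} = \sqrt{2 c} = \sqrt{2} \sqrt{c}$)
$R{\left(B,q \right)} = -1$ ($R{\left(B,q \right)} = \left(- \frac{1}{6}\right) 6 = -1$)
$t{\left(S,J \right)} = -1 + 19 J S$ ($t{\left(S,J \right)} = 19 S J - 1 = 19 J S - 1 = -1 + 19 J S$)
$a{\left(y \right)} = -20 + y$ ($a{\left(y \right)} = 4 + \left(\left(42 - 66\right) + y\right) = 4 + \left(-24 + y\right) = -20 + y$)
$- \frac{995713}{a{\left(t{\left(C{\left(-3 \right)},-3 + 10 \right)} \right)}} = - \frac{995713}{-20 - \left(1 - 19 \left(-3 + 10\right) \sqrt{2} \sqrt{-3}\right)} = - \frac{995713}{-20 - \left(1 - 133 \sqrt{2} i \sqrt{3}\right)} = - \frac{995713}{-20 - \left(1 - 133 i \sqrt{6}\right)} = - \frac{995713}{-21 + 133 i \sqrt{6}}$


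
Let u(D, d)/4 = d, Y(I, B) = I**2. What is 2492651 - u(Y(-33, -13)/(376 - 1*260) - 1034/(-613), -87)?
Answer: 2492999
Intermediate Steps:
u(D, d) = 4*d
2492651 - u(Y(-33, -13)/(376 - 1*260) - 1034/(-613), -87) = 2492651 - 4*(-87) = 2492651 - 1*(-348) = 2492651 + 348 = 2492999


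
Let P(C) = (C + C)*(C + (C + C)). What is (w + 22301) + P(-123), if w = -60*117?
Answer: 106055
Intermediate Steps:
P(C) = 6*C**2 (P(C) = (2*C)*(C + 2*C) = (2*C)*(3*C) = 6*C**2)
w = -7020
(w + 22301) + P(-123) = (-7020 + 22301) + 6*(-123)**2 = 15281 + 6*15129 = 15281 + 90774 = 106055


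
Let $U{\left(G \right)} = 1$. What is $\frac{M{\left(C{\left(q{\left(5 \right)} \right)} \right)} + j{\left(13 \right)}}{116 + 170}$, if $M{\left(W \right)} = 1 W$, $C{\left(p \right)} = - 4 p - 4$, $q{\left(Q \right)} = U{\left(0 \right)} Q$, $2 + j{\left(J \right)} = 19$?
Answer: $- \frac{7}{286} \approx -0.024476$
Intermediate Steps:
$j{\left(J \right)} = 17$ ($j{\left(J \right)} = -2 + 19 = 17$)
$q{\left(Q \right)} = Q$ ($q{\left(Q \right)} = 1 Q = Q$)
$C{\left(p \right)} = -4 - 4 p$
$M{\left(W \right)} = W$
$\frac{M{\left(C{\left(q{\left(5 \right)} \right)} \right)} + j{\left(13 \right)}}{116 + 170} = \frac{\left(-4 - 20\right) + 17}{116 + 170} = \frac{\left(-4 - 20\right) + 17}{286} = \left(-24 + 17\right) \frac{1}{286} = \left(-7\right) \frac{1}{286} = - \frac{7}{286}$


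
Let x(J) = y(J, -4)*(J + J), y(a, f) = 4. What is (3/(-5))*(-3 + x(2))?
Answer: -39/5 ≈ -7.8000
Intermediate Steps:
x(J) = 8*J (x(J) = 4*(J + J) = 4*(2*J) = 8*J)
(3/(-5))*(-3 + x(2)) = (3/(-5))*(-3 + 8*2) = (3*(-⅕))*(-3 + 16) = -⅗*13 = -39/5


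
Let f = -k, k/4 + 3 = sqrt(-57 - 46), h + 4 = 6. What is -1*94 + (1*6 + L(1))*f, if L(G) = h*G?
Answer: 2 - 32*I*sqrt(103) ≈ 2.0 - 324.76*I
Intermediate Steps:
h = 2 (h = -4 + 6 = 2)
L(G) = 2*G
k = -12 + 4*I*sqrt(103) (k = -12 + 4*sqrt(-57 - 46) = -12 + 4*sqrt(-103) = -12 + 4*(I*sqrt(103)) = -12 + 4*I*sqrt(103) ≈ -12.0 + 40.596*I)
f = 12 - 4*I*sqrt(103) (f = -(-12 + 4*I*sqrt(103)) = 12 - 4*I*sqrt(103) ≈ 12.0 - 40.596*I)
-1*94 + (1*6 + L(1))*f = -1*94 + (1*6 + 2*1)*(12 - 4*I*sqrt(103)) = -94 + (6 + 2)*(12 - 4*I*sqrt(103)) = -94 + 8*(12 - 4*I*sqrt(103)) = -94 + (96 - 32*I*sqrt(103)) = 2 - 32*I*sqrt(103)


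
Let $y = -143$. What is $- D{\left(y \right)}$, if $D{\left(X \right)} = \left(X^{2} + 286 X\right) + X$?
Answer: $20592$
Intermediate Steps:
$D{\left(X \right)} = X^{2} + 287 X$
$- D{\left(y \right)} = - \left(-143\right) \left(287 - 143\right) = - \left(-143\right) 144 = \left(-1\right) \left(-20592\right) = 20592$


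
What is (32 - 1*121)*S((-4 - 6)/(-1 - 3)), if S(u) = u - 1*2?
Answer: -89/2 ≈ -44.500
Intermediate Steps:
S(u) = -2 + u (S(u) = u - 2 = -2 + u)
(32 - 1*121)*S((-4 - 6)/(-1 - 3)) = (32 - 1*121)*(-2 + (-4 - 6)/(-1 - 3)) = (32 - 121)*(-2 - 10/(-4)) = -89*(-2 - 10*(-¼)) = -89*(-2 + 5/2) = -89*½ = -89/2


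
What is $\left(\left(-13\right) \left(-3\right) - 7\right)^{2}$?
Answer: $1024$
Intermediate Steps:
$\left(\left(-13\right) \left(-3\right) - 7\right)^{2} = \left(39 - 7\right)^{2} = 32^{2} = 1024$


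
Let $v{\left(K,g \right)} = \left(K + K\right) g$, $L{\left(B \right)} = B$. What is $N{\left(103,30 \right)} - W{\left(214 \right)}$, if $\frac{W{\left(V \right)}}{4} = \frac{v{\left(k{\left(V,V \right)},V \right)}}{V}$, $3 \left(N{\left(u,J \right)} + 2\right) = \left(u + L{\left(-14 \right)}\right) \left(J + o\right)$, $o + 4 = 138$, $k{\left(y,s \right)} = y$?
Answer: $\frac{9454}{3} \approx 3151.3$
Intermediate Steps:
$o = 134$ ($o = -4 + 138 = 134$)
$v{\left(K,g \right)} = 2 K g$
$N{\left(u,J \right)} = -2 + \frac{\left(-14 + u\right) \left(134 + J\right)}{3}$ ($N{\left(u,J \right)} = -2 + \frac{\left(u - 14\right) \left(J + 134\right)}{3} = -2 + \frac{\left(-14 + u\right) \left(134 + J\right)}{3}$)
$W{\left(V \right)} = 8 V$ ($W{\left(V \right)} = 4 \frac{2 V V}{V} = 4 \frac{2 V^{2}}{V} = 4 \cdot 2 V = 8 V$)
$N{\left(103,30 \right)} - W{\left(214 \right)} = \left(- \frac{1882}{3} - 140 + \frac{134}{3} \cdot 103 + \frac{1}{3} \cdot 30 \cdot 103\right) - 8 \cdot 214 = \left(- \frac{1882}{3} - 140 + \frac{13802}{3} + 1030\right) - 1712 = \frac{14590}{3} - 1712 = \frac{9454}{3}$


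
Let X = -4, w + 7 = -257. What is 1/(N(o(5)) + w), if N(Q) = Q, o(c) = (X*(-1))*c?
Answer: -1/244 ≈ -0.0040984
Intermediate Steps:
w = -264 (w = -7 - 257 = -264)
o(c) = 4*c (o(c) = (-4*(-1))*c = 4*c)
1/(N(o(5)) + w) = 1/(4*5 - 264) = 1/(20 - 264) = 1/(-244) = -1/244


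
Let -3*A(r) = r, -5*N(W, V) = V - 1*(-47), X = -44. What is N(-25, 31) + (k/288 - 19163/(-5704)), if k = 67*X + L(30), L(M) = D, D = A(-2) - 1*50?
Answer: -17439739/770040 ≈ -22.648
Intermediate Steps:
N(W, V) = -47/5 - V/5 (N(W, V) = -(V - 1*(-47))/5 = -(V + 47)/5 = -(47 + V)/5 = -47/5 - V/5)
A(r) = -r/3
D = -148/3 (D = -1/3*(-2) - 1*50 = 2/3 - 50 = -148/3 ≈ -49.333)
L(M) = -148/3
k = -8992/3 (k = 67*(-44) - 148/3 = -2948 - 148/3 = -8992/3 ≈ -2997.3)
N(-25, 31) + (k/288 - 19163/(-5704)) = (-47/5 - 1/5*31) + (-8992/3/288 - 19163/(-5704)) = (-47/5 - 31/5) + (-8992/3*1/288 - 19163*(-1/5704)) = -78/5 + (-281/27 + 19163/5704) = -78/5 - 1085423/154008 = -17439739/770040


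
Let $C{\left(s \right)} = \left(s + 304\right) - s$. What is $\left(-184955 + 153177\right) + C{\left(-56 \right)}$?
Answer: $-31474$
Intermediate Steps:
$C{\left(s \right)} = 304$ ($C{\left(s \right)} = \left(304 + s\right) - s = 304$)
$\left(-184955 + 153177\right) + C{\left(-56 \right)} = \left(-184955 + 153177\right) + 304 = -31778 + 304 = -31474$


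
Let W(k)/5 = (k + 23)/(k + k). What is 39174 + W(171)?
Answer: 6699239/171 ≈ 39177.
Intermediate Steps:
W(k) = 5*(23 + k)/(2*k) (W(k) = 5*((k + 23)/(k + k)) = 5*((23 + k)/((2*k))) = 5*((23 + k)*(1/(2*k))) = 5*((23 + k)/(2*k)) = 5*(23 + k)/(2*k))
39174 + W(171) = 39174 + (5/2)*(23 + 171)/171 = 39174 + (5/2)*(1/171)*194 = 39174 + 485/171 = 6699239/171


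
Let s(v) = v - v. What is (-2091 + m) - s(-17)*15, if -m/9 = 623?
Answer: -7698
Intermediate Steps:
s(v) = 0
m = -5607 (m = -9*623 = -5607)
(-2091 + m) - s(-17)*15 = (-2091 - 5607) - 0*15 = -7698 - 1*0 = -7698 + 0 = -7698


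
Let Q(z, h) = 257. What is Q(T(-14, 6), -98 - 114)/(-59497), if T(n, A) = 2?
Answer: -257/59497 ≈ -0.0043195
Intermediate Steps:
Q(T(-14, 6), -98 - 114)/(-59497) = 257/(-59497) = 257*(-1/59497) = -257/59497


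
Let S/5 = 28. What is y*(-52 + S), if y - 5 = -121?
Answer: -10208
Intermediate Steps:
S = 140 (S = 5*28 = 140)
y = -116 (y = 5 - 121 = -116)
y*(-52 + S) = -116*(-52 + 140) = -116*88 = -10208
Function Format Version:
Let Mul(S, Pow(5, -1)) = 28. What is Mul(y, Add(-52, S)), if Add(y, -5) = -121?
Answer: -10208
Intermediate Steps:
S = 140 (S = Mul(5, 28) = 140)
y = -116 (y = Add(5, -121) = -116)
Mul(y, Add(-52, S)) = Mul(-116, Add(-52, 140)) = Mul(-116, 88) = -10208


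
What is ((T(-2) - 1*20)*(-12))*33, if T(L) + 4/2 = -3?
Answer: 9900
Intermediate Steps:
T(L) = -5 (T(L) = -2 - 3 = -5)
((T(-2) - 1*20)*(-12))*33 = ((-5 - 1*20)*(-12))*33 = ((-5 - 20)*(-12))*33 = -25*(-12)*33 = 300*33 = 9900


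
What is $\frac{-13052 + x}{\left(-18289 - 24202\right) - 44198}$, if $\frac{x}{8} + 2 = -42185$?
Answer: $\frac{350548}{86689} \approx 4.0437$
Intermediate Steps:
$x = -337496$ ($x = -16 + 8 \left(-42185\right) = -16 - 337480 = -337496$)
$\frac{-13052 + x}{\left(-18289 - 24202\right) - 44198} = \frac{-13052 - 337496}{\left(-18289 - 24202\right) - 44198} = - \frac{350548}{-42491 - 44198} = - \frac{350548}{-86689} = \left(-350548\right) \left(- \frac{1}{86689}\right) = \frac{350548}{86689}$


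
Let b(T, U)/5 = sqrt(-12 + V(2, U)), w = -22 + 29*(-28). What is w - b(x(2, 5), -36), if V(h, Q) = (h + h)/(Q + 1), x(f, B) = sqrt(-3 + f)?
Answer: -834 - 2*I*sqrt(3710)/7 ≈ -834.0 - 17.403*I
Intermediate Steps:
w = -834 (w = -22 - 812 = -834)
V(h, Q) = 2*h/(1 + Q) (V(h, Q) = (2*h)/(1 + Q) = 2*h/(1 + Q))
b(T, U) = 5*sqrt(-12 + 4/(1 + U)) (b(T, U) = 5*sqrt(-12 + 2*2/(1 + U)) = 5*sqrt(-12 + 4/(1 + U)))
w - b(x(2, 5), -36) = -834 - 10*sqrt((-2 - 3*(-36))/(1 - 36)) = -834 - 10*sqrt((-2 + 108)/(-35)) = -834 - 10*sqrt(-1/35*106) = -834 - 10*sqrt(-106/35) = -834 - 10*I*sqrt(3710)/35 = -834 - 2*I*sqrt(3710)/7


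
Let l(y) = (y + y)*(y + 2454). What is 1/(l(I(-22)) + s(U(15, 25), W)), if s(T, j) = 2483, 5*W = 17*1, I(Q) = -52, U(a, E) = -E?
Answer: -1/247325 ≈ -4.0433e-6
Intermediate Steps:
W = 17/5 (W = (17*1)/5 = (⅕)*17 = 17/5 ≈ 3.4000)
l(y) = 2*y*(2454 + y) (l(y) = (2*y)*(2454 + y) = 2*y*(2454 + y))
1/(l(I(-22)) + s(U(15, 25), W)) = 1/(2*(-52)*(2454 - 52) + 2483) = 1/(2*(-52)*2402 + 2483) = 1/(-249808 + 2483) = 1/(-247325) = -1/247325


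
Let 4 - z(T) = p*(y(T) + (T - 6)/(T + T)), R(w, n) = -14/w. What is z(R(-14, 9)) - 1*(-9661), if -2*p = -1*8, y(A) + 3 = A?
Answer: 9683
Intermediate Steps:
y(A) = -3 + A
p = 4 (p = -(-1)*8/2 = -½*(-8) = 4)
z(T) = 16 - 4*T - 2*(-6 + T)/T (z(T) = 4 - 4*((-3 + T) + (T - 6)/(T + T)) = 4 - 4*((-3 + T) + (-6 + T)/((2*T))) = 4 - 4*((-3 + T) + (-6 + T)*(1/(2*T))) = 4 - 4*((-3 + T) + (-6 + T)/(2*T)) = 4 - 4*(-3 + T + (-6 + T)/(2*T)) = 4 - (-12 + 4*T + 2*(-6 + T)/T) = 4 + (12 - 4*T - 2*(-6 + T)/T) = 16 - 4*T - 2*(-6 + T)/T)
z(R(-14, 9)) - 1*(-9661) = (14 - (-56)/(-14) + 12/((-14/(-14)))) - 1*(-9661) = (14 - (-56)*(-1)/14 + 12/((-14*(-1/14)))) + 9661 = (14 - 4*1 + 12/1) + 9661 = (14 - 4 + 12*1) + 9661 = (14 - 4 + 12) + 9661 = 22 + 9661 = 9683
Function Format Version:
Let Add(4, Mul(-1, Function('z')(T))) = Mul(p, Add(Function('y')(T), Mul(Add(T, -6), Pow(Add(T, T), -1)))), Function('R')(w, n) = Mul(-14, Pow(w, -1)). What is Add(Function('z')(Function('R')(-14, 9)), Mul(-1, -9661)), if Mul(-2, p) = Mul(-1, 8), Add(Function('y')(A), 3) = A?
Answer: 9683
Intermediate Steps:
Function('y')(A) = Add(-3, A)
p = 4 (p = Mul(Rational(-1, 2), Mul(-1, 8)) = Mul(Rational(-1, 2), -8) = 4)
Function('z')(T) = Add(16, Mul(-4, T), Mul(-2, Pow(T, -1), Add(-6, T))) (Function('z')(T) = Add(4, Mul(-1, Mul(4, Add(Add(-3, T), Mul(Add(T, -6), Pow(Add(T, T), -1)))))) = Add(4, Mul(-1, Mul(4, Add(Add(-3, T), Mul(Add(-6, T), Pow(Mul(2, T), -1)))))) = Add(4, Mul(-1, Mul(4, Add(Add(-3, T), Mul(Add(-6, T), Mul(Rational(1, 2), Pow(T, -1))))))) = Add(4, Mul(-1, Mul(4, Add(Add(-3, T), Mul(Rational(1, 2), Pow(T, -1), Add(-6, T)))))) = Add(4, Mul(-1, Mul(4, Add(-3, T, Mul(Rational(1, 2), Pow(T, -1), Add(-6, T)))))) = Add(4, Mul(-1, Add(-12, Mul(4, T), Mul(2, Pow(T, -1), Add(-6, T))))) = Add(4, Add(12, Mul(-4, T), Mul(-2, Pow(T, -1), Add(-6, T)))) = Add(16, Mul(-4, T), Mul(-2, Pow(T, -1), Add(-6, T))))
Add(Function('z')(Function('R')(-14, 9)), Mul(-1, -9661)) = Add(Add(14, Mul(-4, Mul(-14, Pow(-14, -1))), Mul(12, Pow(Mul(-14, Pow(-14, -1)), -1))), Mul(-1, -9661)) = Add(Add(14, Mul(-4, Mul(-14, Rational(-1, 14))), Mul(12, Pow(Mul(-14, Rational(-1, 14)), -1))), 9661) = Add(Add(14, Mul(-4, 1), Mul(12, Pow(1, -1))), 9661) = Add(Add(14, -4, Mul(12, 1)), 9661) = Add(Add(14, -4, 12), 9661) = Add(22, 9661) = 9683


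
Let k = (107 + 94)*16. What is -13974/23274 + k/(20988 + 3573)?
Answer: -4969745/10585791 ≈ -0.46947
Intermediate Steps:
k = 3216 (k = 201*16 = 3216)
-13974/23274 + k/(20988 + 3573) = -13974/23274 + 3216/(20988 + 3573) = -13974*1/23274 + 3216/24561 = -2329/3879 + 3216*(1/24561) = -2329/3879 + 1072/8187 = -4969745/10585791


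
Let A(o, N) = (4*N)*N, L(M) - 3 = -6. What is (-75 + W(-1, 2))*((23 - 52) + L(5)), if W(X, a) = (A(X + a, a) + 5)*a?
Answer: 1056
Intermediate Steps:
L(M) = -3 (L(M) = 3 - 6 = -3)
A(o, N) = 4*N**2
W(X, a) = a*(5 + 4*a**2) (W(X, a) = (4*a**2 + 5)*a = (5 + 4*a**2)*a = a*(5 + 4*a**2))
(-75 + W(-1, 2))*((23 - 52) + L(5)) = (-75 + 2*(5 + 4*2**2))*((23 - 52) - 3) = (-75 + 2*(5 + 4*4))*(-29 - 3) = (-75 + 2*(5 + 16))*(-32) = (-75 + 2*21)*(-32) = (-75 + 42)*(-32) = -33*(-32) = 1056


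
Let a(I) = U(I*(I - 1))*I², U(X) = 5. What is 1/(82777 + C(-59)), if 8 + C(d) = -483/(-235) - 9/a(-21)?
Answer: 2303/190621731 ≈ 1.2082e-5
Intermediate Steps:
a(I) = 5*I²
C(d) = -13700/2303 (C(d) = -8 + (-483/(-235) - 9/(5*(-21)²)) = -8 + (-483*(-1/235) - 9/(5*441)) = -8 + (483/235 - 9/2205) = -8 + (483/235 - 9*1/2205) = -8 + (483/235 - 1/245) = -8 + 4724/2303 = -13700/2303)
1/(82777 + C(-59)) = 1/(82777 - 13700/2303) = 1/(190621731/2303) = 2303/190621731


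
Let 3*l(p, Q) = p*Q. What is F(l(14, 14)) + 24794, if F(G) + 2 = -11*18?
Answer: 24594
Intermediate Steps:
l(p, Q) = Q*p/3 (l(p, Q) = (p*Q)/3 = (Q*p)/3 = Q*p/3)
F(G) = -200 (F(G) = -2 - 11*18 = -2 - 198 = -200)
F(l(14, 14)) + 24794 = -200 + 24794 = 24594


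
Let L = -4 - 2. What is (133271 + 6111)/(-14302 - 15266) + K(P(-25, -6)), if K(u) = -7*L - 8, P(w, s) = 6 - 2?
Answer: 432965/14784 ≈ 29.286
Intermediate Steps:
P(w, s) = 4
L = -6
K(u) = 34 (K(u) = -7*(-6) - 8 = 42 - 8 = 34)
(133271 + 6111)/(-14302 - 15266) + K(P(-25, -6)) = (133271 + 6111)/(-14302 - 15266) + 34 = 139382/(-29568) + 34 = 139382*(-1/29568) + 34 = -69691/14784 + 34 = 432965/14784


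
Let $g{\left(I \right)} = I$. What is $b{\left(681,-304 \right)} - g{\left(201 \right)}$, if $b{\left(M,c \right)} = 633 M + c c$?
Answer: $523288$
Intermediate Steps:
$b{\left(M,c \right)} = c^{2} + 633 M$ ($b{\left(M,c \right)} = 633 M + c^{2} = c^{2} + 633 M$)
$b{\left(681,-304 \right)} - g{\left(201 \right)} = \left(\left(-304\right)^{2} + 633 \cdot 681\right) - 201 = \left(92416 + 431073\right) - 201 = 523489 - 201 = 523288$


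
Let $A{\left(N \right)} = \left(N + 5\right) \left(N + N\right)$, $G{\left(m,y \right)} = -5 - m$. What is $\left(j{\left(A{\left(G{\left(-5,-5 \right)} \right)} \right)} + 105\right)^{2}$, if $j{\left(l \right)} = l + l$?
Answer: $11025$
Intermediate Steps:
$A{\left(N \right)} = 2 N \left(5 + N\right)$ ($A{\left(N \right)} = \left(5 + N\right) 2 N = 2 N \left(5 + N\right)$)
$j{\left(l \right)} = 2 l$
$\left(j{\left(A{\left(G{\left(-5,-5 \right)} \right)} \right)} + 105\right)^{2} = \left(2 \cdot 2 \left(-5 - -5\right) \left(5 - 0\right) + 105\right)^{2} = \left(2 \cdot 2 \left(-5 + 5\right) \left(5 + \left(-5 + 5\right)\right) + 105\right)^{2} = \left(2 \cdot 2 \cdot 0 \left(5 + 0\right) + 105\right)^{2} = \left(2 \cdot 2 \cdot 0 \cdot 5 + 105\right)^{2} = \left(2 \cdot 0 + 105\right)^{2} = \left(0 + 105\right)^{2} = 105^{2} = 11025$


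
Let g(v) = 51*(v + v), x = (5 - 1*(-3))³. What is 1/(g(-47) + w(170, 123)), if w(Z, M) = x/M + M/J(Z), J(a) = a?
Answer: -20910/100140371 ≈ -0.00020881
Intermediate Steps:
x = 512 (x = (5 + 3)³ = 8³ = 512)
w(Z, M) = 512/M + M/Z
g(v) = 102*v (g(v) = 51*(2*v) = 102*v)
1/(g(-47) + w(170, 123)) = 1/(102*(-47) + (512/123 + 123/170)) = 1/(-4794 + (512*(1/123) + 123*(1/170))) = 1/(-4794 + (512/123 + 123/170)) = 1/(-4794 + 102169/20910) = 1/(-100140371/20910) = -20910/100140371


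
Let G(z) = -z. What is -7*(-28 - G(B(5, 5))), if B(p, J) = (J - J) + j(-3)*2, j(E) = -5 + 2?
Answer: 238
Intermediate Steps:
j(E) = -3
B(p, J) = -6 (B(p, J) = (J - J) - 3*2 = 0 - 6 = -6)
-7*(-28 - G(B(5, 5))) = -7*(-28 - (-1)*(-6)) = -7*(-28 - 1*6) = -7*(-28 - 6) = -7*(-34) = 238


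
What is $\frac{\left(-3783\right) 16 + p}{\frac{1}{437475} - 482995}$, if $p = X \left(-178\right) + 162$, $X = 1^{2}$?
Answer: $\frac{3310810800}{26412279703} \approx 0.12535$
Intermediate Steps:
$X = 1$
$p = -16$ ($p = 1 \left(-178\right) + 162 = -178 + 162 = -16$)
$\frac{\left(-3783\right) 16 + p}{\frac{1}{437475} - 482995} = \frac{\left(-3783\right) 16 - 16}{\frac{1}{437475} - 482995} = \frac{-60528 - 16}{\frac{1}{437475} - 482995} = - \frac{60544}{- \frac{211298237624}{437475}} = \left(-60544\right) \left(- \frac{437475}{211298237624}\right) = \frac{3310810800}{26412279703}$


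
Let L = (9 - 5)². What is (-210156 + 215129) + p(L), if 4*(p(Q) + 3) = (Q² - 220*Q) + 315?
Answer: 16931/4 ≈ 4232.8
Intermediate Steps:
L = 16 (L = 4² = 16)
p(Q) = 303/4 - 55*Q + Q²/4 (p(Q) = -3 + ((Q² - 220*Q) + 315)/4 = -3 + (315 + Q² - 220*Q)/4 = -3 + (315/4 - 55*Q + Q²/4) = 303/4 - 55*Q + Q²/4)
(-210156 + 215129) + p(L) = (-210156 + 215129) + (303/4 - 55*16 + (¼)*16²) = 4973 + (303/4 - 880 + (¼)*256) = 4973 + (303/4 - 880 + 64) = 4973 - 2961/4 = 16931/4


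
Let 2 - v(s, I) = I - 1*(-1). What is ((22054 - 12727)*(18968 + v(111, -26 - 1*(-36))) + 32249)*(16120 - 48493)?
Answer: -5725580784066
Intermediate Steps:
v(s, I) = 1 - I (v(s, I) = 2 - (I - 1*(-1)) = 2 - (I + 1) = 2 - (1 + I) = 2 + (-1 - I) = 1 - I)
((22054 - 12727)*(18968 + v(111, -26 - 1*(-36))) + 32249)*(16120 - 48493) = ((22054 - 12727)*(18968 + (1 - (-26 - 1*(-36)))) + 32249)*(16120 - 48493) = (9327*(18968 + (1 - (-26 + 36))) + 32249)*(-32373) = (9327*(18968 + (1 - 1*10)) + 32249)*(-32373) = (9327*(18968 + (1 - 10)) + 32249)*(-32373) = (9327*(18968 - 9) + 32249)*(-32373) = (9327*18959 + 32249)*(-32373) = (176830593 + 32249)*(-32373) = 176862842*(-32373) = -5725580784066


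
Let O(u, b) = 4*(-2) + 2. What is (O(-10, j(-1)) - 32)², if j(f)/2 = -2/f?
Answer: 1444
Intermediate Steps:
j(f) = -4/f (j(f) = 2*(-2/f) = -4/f)
O(u, b) = -6 (O(u, b) = -8 + 2 = -6)
(O(-10, j(-1)) - 32)² = (-6 - 32)² = (-38)² = 1444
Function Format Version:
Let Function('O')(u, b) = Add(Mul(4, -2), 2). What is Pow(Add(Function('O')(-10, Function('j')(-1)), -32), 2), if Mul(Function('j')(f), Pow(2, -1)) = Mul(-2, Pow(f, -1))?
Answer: 1444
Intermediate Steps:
Function('j')(f) = Mul(-4, Pow(f, -1)) (Function('j')(f) = Mul(2, Mul(-2, Pow(f, -1))) = Mul(-4, Pow(f, -1)))
Function('O')(u, b) = -6 (Function('O')(u, b) = Add(-8, 2) = -6)
Pow(Add(Function('O')(-10, Function('j')(-1)), -32), 2) = Pow(Add(-6, -32), 2) = Pow(-38, 2) = 1444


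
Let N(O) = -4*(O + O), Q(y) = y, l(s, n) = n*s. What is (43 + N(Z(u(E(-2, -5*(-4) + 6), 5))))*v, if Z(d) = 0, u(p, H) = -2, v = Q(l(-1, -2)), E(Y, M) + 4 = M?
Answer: 86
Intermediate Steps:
E(Y, M) = -4 + M
v = 2 (v = -2*(-1) = 2)
N(O) = -8*O
(43 + N(Z(u(E(-2, -5*(-4) + 6), 5))))*v = (43 - 8*0)*2 = (43 + 0)*2 = 43*2 = 86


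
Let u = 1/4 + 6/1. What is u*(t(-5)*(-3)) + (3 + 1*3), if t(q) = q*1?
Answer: 399/4 ≈ 99.750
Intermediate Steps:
u = 25/4 (u = 1*(¼) + 6*1 = ¼ + 6 = 25/4 ≈ 6.2500)
t(q) = q
u*(t(-5)*(-3)) + (3 + 1*3) = 25*(-5*(-3))/4 + (3 + 1*3) = (25/4)*15 + (3 + 3) = 375/4 + 6 = 399/4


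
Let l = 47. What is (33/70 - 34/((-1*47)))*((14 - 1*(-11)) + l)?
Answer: 141516/1645 ≈ 86.028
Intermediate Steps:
(33/70 - 34/((-1*47)))*((14 - 1*(-11)) + l) = (33/70 - 34/((-1*47)))*((14 - 1*(-11)) + 47) = (33*(1/70) - 34/(-47))*((14 + 11) + 47) = (33/70 - 34*(-1/47))*(25 + 47) = (33/70 + 34/47)*72 = (3931/3290)*72 = 141516/1645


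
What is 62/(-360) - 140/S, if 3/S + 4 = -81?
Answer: 713969/180 ≈ 3966.5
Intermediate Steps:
S = -3/85 (S = 3/(-4 - 81) = 3/(-85) = 3*(-1/85) = -3/85 ≈ -0.035294)
62/(-360) - 140/S = 62/(-360) - 140/(-3/85) = 62*(-1/360) - 140*(-85/3) = -31/180 + 11900/3 = 713969/180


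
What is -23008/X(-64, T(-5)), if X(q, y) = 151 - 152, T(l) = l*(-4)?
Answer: 23008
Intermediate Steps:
T(l) = -4*l
X(q, y) = -1
-23008/X(-64, T(-5)) = -23008/(-1) = -23008*(-1) = 23008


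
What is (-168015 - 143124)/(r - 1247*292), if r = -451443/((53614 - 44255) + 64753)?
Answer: 7686377856/8995469777 ≈ 0.85447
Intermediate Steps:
r = -150481/24704 (r = -451443/(9359 + 64753) = -451443/74112 = -451443*1/74112 = -150481/24704 ≈ -6.0914)
(-168015 - 143124)/(r - 1247*292) = (-168015 - 143124)/(-150481/24704 - 1247*292) = -311139/(-150481/24704 - 364124) = -311139/(-8995469777/24704) = -311139*(-24704/8995469777) = 7686377856/8995469777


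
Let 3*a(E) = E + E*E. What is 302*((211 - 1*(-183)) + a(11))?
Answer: 132276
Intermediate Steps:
a(E) = E/3 + E**2/3 (a(E) = (E + E*E)/3 = (E + E**2)/3 = E/3 + E**2/3)
302*((211 - 1*(-183)) + a(11)) = 302*((211 - 1*(-183)) + (1/3)*11*(1 + 11)) = 302*((211 + 183) + (1/3)*11*12) = 302*(394 + 44) = 302*438 = 132276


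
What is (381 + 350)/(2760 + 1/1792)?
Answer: 1309952/4945921 ≈ 0.26485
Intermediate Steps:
(381 + 350)/(2760 + 1/1792) = 731/(2760 + 1/1792) = 731/(4945921/1792) = 731*(1792/4945921) = 1309952/4945921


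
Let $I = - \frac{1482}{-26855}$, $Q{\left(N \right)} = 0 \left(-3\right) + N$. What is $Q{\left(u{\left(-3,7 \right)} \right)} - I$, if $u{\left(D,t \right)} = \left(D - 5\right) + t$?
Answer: $- \frac{28337}{26855} \approx -1.0552$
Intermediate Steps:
$u{\left(D,t \right)} = -5 + D + t$ ($u{\left(D,t \right)} = \left(-5 + D\right) + t = -5 + D + t$)
$Q{\left(N \right)} = N$ ($Q{\left(N \right)} = 0 + N = N$)
$I = \frac{1482}{26855}$ ($I = \left(-1482\right) \left(- \frac{1}{26855}\right) = \frac{1482}{26855} \approx 0.055185$)
$Q{\left(u{\left(-3,7 \right)} \right)} - I = \left(-5 - 3 + 7\right) - \frac{1482}{26855} = -1 - \frac{1482}{26855} = - \frac{28337}{26855}$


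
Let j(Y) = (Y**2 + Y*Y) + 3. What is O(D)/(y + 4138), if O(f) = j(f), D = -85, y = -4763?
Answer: -14453/625 ≈ -23.125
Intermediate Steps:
j(Y) = 3 + 2*Y**2 (j(Y) = (Y**2 + Y**2) + 3 = 2*Y**2 + 3 = 3 + 2*Y**2)
O(f) = 3 + 2*f**2
O(D)/(y + 4138) = (3 + 2*(-85)**2)/(-4763 + 4138) = (3 + 2*7225)/(-625) = (3 + 14450)*(-1/625) = 14453*(-1/625) = -14453/625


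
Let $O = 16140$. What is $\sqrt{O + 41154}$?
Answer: $3 \sqrt{6366} \approx 239.36$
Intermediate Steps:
$\sqrt{O + 41154} = \sqrt{16140 + 41154} = \sqrt{57294} = 3 \sqrt{6366}$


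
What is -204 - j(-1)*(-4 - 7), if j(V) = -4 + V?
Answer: -259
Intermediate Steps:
-204 - j(-1)*(-4 - 7) = -204 - (-4 - 1)*(-4 - 7) = -204 - (-5)*(-11) = -204 - 1*55 = -204 - 55 = -259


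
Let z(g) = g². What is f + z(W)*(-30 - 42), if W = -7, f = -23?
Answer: -3551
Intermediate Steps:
f + z(W)*(-30 - 42) = -23 + (-7)²*(-30 - 42) = -23 + 49*(-72) = -23 - 3528 = -3551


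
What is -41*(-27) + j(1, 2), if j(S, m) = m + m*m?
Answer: 1113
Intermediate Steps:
j(S, m) = m + m**2
-41*(-27) + j(1, 2) = -41*(-27) + 2*(1 + 2) = 1107 + 2*3 = 1107 + 6 = 1113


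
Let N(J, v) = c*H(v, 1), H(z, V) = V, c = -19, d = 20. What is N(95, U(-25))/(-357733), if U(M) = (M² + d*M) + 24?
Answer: 19/357733 ≈ 5.3112e-5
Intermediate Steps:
U(M) = 24 + M² + 20*M (U(M) = (M² + 20*M) + 24 = 24 + M² + 20*M)
N(J, v) = -19 (N(J, v) = -19*1 = -19)
N(95, U(-25))/(-357733) = -19/(-357733) = -19*(-1/357733) = 19/357733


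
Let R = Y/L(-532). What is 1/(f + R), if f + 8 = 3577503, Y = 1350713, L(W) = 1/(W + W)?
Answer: -1/1433581137 ≈ -6.9755e-10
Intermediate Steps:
L(W) = 1/(2*W)
f = 3577495 (f = -8 + 3577503 = 3577495)
R = -1437158632 (R = 1350713/(((1/2)/(-532))) = 1350713/(((1/2)*(-1/532))) = 1350713/(-1/1064) = 1350713*(-1064) = -1437158632)
1/(f + R) = 1/(3577495 - 1437158632) = 1/(-1433581137) = -1/1433581137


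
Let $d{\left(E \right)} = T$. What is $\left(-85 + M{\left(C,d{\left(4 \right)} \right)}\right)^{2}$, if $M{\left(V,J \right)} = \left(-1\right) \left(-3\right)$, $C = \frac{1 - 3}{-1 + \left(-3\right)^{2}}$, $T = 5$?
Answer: $6724$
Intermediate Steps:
$C = - \frac{1}{4}$ ($C = - \frac{2}{-1 + 9} = - \frac{2}{8} = \left(-2\right) \frac{1}{8} = - \frac{1}{4} \approx -0.25$)
$d{\left(E \right)} = 5$
$M{\left(V,J \right)} = 3$
$\left(-85 + M{\left(C,d{\left(4 \right)} \right)}\right)^{2} = \left(-85 + 3\right)^{2} = \left(-82\right)^{2} = 6724$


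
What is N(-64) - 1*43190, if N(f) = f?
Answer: -43254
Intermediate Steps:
N(-64) - 1*43190 = -64 - 1*43190 = -64 - 43190 = -43254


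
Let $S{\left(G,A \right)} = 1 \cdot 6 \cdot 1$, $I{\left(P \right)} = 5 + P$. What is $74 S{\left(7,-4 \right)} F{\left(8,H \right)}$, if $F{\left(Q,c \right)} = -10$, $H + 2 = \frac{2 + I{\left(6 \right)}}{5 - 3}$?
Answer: $-4440$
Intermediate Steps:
$S{\left(G,A \right)} = 6$ ($S{\left(G,A \right)} = 6 \cdot 1 = 6$)
$H = \frac{9}{2}$ ($H = -2 + \frac{2 + \left(5 + 6\right)}{5 - 3} = -2 + \frac{2 + 11}{2} = -2 + 13 \cdot \frac{1}{2} = -2 + \frac{13}{2} = \frac{9}{2} \approx 4.5$)
$74 S{\left(7,-4 \right)} F{\left(8,H \right)} = 74 \cdot 6 \left(-10\right) = 444 \left(-10\right) = -4440$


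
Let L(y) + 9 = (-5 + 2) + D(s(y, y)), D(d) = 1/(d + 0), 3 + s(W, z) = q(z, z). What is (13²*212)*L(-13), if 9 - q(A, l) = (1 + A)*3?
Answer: -9010742/21 ≈ -4.2908e+5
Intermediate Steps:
q(A, l) = 6 - 3*A (q(A, l) = 9 - (1 + A)*3 = 9 - (3 + 3*A) = 9 + (-3 - 3*A) = 6 - 3*A)
s(W, z) = 3 - 3*z (s(W, z) = -3 + (6 - 3*z) = 3 - 3*z)
D(d) = 1/d
L(y) = -12 + 1/(3 - 3*y) (L(y) = -9 + ((-5 + 2) + 1/(3 - 3*y)) = -9 + (-3 + 1/(3 - 3*y)) = -12 + 1/(3 - 3*y))
(13²*212)*L(-13) = (13²*212)*((35 - 36*(-13))/(3*(-1 - 13))) = (169*212)*((⅓)*(35 + 468)/(-14)) = 35828*((⅓)*(-1/14)*503) = 35828*(-503/42) = -9010742/21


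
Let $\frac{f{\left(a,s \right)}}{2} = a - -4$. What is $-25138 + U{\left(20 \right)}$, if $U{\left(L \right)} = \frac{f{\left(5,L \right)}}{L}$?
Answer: $- \frac{251371}{10} \approx -25137.0$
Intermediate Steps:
$f{\left(a,s \right)} = 8 + 2 a$ ($f{\left(a,s \right)} = 2 \left(a - -4\right) = 2 \left(a + 4\right) = 2 \left(4 + a\right) = 8 + 2 a$)
$U{\left(L \right)} = \frac{18}{L}$ ($U{\left(L \right)} = \frac{8 + 2 \cdot 5}{L} = \frac{8 + 10}{L} = \frac{18}{L}$)
$-25138 + U{\left(20 \right)} = -25138 + \frac{18}{20} = -25138 + 18 \cdot \frac{1}{20} = -25138 + \frac{9}{10} = - \frac{251371}{10}$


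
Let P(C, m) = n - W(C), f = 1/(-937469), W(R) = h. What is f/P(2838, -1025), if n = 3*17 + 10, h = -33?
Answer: -1/88122086 ≈ -1.1348e-8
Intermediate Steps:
W(R) = -33
n = 61 (n = 51 + 10 = 61)
f = -1/937469 ≈ -1.0667e-6
P(C, m) = 94 (P(C, m) = 61 - 1*(-33) = 61 + 33 = 94)
f/P(2838, -1025) = -1/937469/94 = -1/937469*1/94 = -1/88122086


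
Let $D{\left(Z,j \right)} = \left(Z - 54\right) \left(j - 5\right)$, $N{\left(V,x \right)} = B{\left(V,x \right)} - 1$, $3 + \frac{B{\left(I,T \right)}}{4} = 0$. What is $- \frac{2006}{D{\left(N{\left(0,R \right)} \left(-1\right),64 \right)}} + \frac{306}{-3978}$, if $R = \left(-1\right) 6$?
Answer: $\frac{401}{533} \approx 0.75235$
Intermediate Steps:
$R = -6$
$B{\left(I,T \right)} = -12$ ($B{\left(I,T \right)} = -12 + 4 \cdot 0 = -12 + 0 = -12$)
$N{\left(V,x \right)} = -13$ ($N{\left(V,x \right)} = -12 - 1 = -13$)
$D{\left(Z,j \right)} = \left(-54 + Z\right) \left(-5 + j\right)$
$- \frac{2006}{D{\left(N{\left(0,R \right)} \left(-1\right),64 \right)}} + \frac{306}{-3978} = - \frac{2006}{270 - 3456 - 5 \left(\left(-13\right) \left(-1\right)\right) + \left(-13\right) \left(-1\right) 64} + \frac{306}{-3978} = - \frac{2006}{270 - 3456 - 65 + 13 \cdot 64} + 306 \left(- \frac{1}{3978}\right) = - \frac{2006}{270 - 3456 - 65 + 832} - \frac{1}{13} = - \frac{2006}{-2419} - \frac{1}{13} = \left(-2006\right) \left(- \frac{1}{2419}\right) - \frac{1}{13} = \frac{34}{41} - \frac{1}{13} = \frac{401}{533}$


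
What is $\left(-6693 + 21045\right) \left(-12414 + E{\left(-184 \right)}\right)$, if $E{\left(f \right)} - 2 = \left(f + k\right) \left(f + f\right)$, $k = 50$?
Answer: $529588800$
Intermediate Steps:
$E{\left(f \right)} = 2 + 2 f \left(50 + f\right)$ ($E{\left(f \right)} = 2 + \left(f + 50\right) \left(f + f\right) = 2 + \left(50 + f\right) 2 f = 2 + 2 f \left(50 + f\right)$)
$\left(-6693 + 21045\right) \left(-12414 + E{\left(-184 \right)}\right) = \left(-6693 + 21045\right) \left(-12414 + \left(2 + 2 \left(-184\right)^{2} + 100 \left(-184\right)\right)\right) = 14352 \left(-12414 + \left(2 + 2 \cdot 33856 - 18400\right)\right) = 14352 \left(-12414 + \left(2 + 67712 - 18400\right)\right) = 14352 \left(-12414 + 49314\right) = 14352 \cdot 36900 = 529588800$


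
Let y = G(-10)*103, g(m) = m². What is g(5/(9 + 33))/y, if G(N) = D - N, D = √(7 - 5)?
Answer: 125/8902908 - 25*√2/17805816 ≈ 1.2055e-5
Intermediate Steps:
D = √2 ≈ 1.4142
G(N) = √2 - N
y = 1030 + 103*√2 (y = (√2 - 1*(-10))*103 = (√2 + 10)*103 = (10 + √2)*103 = 1030 + 103*√2 ≈ 1175.7)
g(5/(9 + 33))/y = (5/(9 + 33))²/(1030 + 103*√2) = (5/42)²/(1030 + 103*√2) = 25/(1764*(1030 + 103*√2))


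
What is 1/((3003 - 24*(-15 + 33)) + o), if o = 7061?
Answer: 1/9632 ≈ 0.00010382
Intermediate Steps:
1/((3003 - 24*(-15 + 33)) + o) = 1/((3003 - 24*(-15 + 33)) + 7061) = 1/((3003 - 24*18) + 7061) = 1/((3003 - 1*432) + 7061) = 1/((3003 - 432) + 7061) = 1/(2571 + 7061) = 1/9632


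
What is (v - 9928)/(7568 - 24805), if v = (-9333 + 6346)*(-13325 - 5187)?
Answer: -55285416/17237 ≈ -3207.4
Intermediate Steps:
v = 55295344 (v = -2987*(-18512) = 55295344)
(v - 9928)/(7568 - 24805) = (55295344 - 9928)/(7568 - 24805) = 55285416/(-17237) = 55285416*(-1/17237) = -55285416/17237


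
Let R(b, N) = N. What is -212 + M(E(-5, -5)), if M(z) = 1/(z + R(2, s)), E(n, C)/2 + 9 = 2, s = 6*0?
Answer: -2969/14 ≈ -212.07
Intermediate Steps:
s = 0
E(n, C) = -14 (E(n, C) = -18 + 2*2 = -18 + 4 = -14)
M(z) = 1/z (M(z) = 1/(z + 0) = 1/z)
-212 + M(E(-5, -5)) = -212 + 1/(-14) = -212 - 1/14 = -2969/14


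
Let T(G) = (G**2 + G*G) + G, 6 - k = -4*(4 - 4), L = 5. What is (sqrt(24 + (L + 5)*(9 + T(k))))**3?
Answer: 894*sqrt(894) ≈ 26730.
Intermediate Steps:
k = 6 (k = 6 - (-4)*(4 - 4) = 6 - (-4)*0 = 6 - 1*0 = 6 + 0 = 6)
T(G) = G + 2*G**2 (T(G) = (G**2 + G**2) + G = 2*G**2 + G = G + 2*G**2)
(sqrt(24 + (L + 5)*(9 + T(k))))**3 = (sqrt(24 + (5 + 5)*(9 + 6*(1 + 2*6))))**3 = (sqrt(24 + 10*(9 + 6*(1 + 12))))**3 = (sqrt(24 + 10*(9 + 6*13)))**3 = (sqrt(24 + 10*(9 + 78)))**3 = (sqrt(24 + 10*87))**3 = (sqrt(24 + 870))**3 = (sqrt(894))**3 = 894*sqrt(894)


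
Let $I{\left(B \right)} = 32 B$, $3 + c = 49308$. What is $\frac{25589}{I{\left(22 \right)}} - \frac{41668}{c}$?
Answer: $\frac{1232331373}{34710720} \approx 35.503$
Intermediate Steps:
$c = 49305$ ($c = -3 + 49308 = 49305$)
$\frac{25589}{I{\left(22 \right)}} - \frac{41668}{c} = \frac{25589}{32 \cdot 22} - \frac{41668}{49305} = \frac{25589}{704} - \frac{41668}{49305} = \frac{1232331373}{34710720}$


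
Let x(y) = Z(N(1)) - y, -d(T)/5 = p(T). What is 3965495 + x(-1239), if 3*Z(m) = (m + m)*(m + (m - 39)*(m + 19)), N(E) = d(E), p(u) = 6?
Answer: 3952154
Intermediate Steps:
d(T) = -30 (d(T) = -5*6 = -30)
N(E) = -30
Z(m) = 2*m*(m + (-39 + m)*(19 + m))/3 (Z(m) = ((m + m)*(m + (m - 39)*(m + 19)))/3 = ((2*m)*(m + (-39 + m)*(19 + m)))/3 = (2*m*(m + (-39 + m)*(19 + m)))/3 = 2*m*(m + (-39 + m)*(19 + m))/3)
x(y) = -14580 - y (x(y) = (2/3)*(-30)*(-741 + (-30)**2 - 19*(-30)) - y = (2/3)*(-30)*(-741 + 900 + 570) - y = (2/3)*(-30)*729 - y = -14580 - y)
3965495 + x(-1239) = 3965495 + (-14580 - 1*(-1239)) = 3965495 + (-14580 + 1239) = 3965495 - 13341 = 3952154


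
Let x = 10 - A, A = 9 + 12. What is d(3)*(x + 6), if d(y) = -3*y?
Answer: 45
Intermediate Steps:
A = 21
x = -11 (x = 10 - 1*21 = 10 - 21 = -11)
d(3)*(x + 6) = (-3*3)*(-11 + 6) = -9*(-5) = 45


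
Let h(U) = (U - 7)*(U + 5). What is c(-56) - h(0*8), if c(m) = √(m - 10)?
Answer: 35 + I*√66 ≈ 35.0 + 8.124*I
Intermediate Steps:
c(m) = √(-10 + m)
h(U) = (-7 + U)*(5 + U)
c(-56) - h(0*8) = √(-10 - 56) - (-35 + (0*8)² - 0*8) = √(-66) - (-35 + 0² - 2*0) = I*√66 - (-35 + 0 + 0) = I*√66 - 1*(-35) = I*√66 + 35 = 35 + I*√66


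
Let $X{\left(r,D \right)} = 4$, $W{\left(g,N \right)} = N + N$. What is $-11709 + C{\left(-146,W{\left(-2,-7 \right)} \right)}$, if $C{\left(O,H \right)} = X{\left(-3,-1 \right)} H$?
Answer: $-11765$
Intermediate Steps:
$W{\left(g,N \right)} = 2 N$
$C{\left(O,H \right)} = 4 H$
$-11709 + C{\left(-146,W{\left(-2,-7 \right)} \right)} = -11709 + 4 \cdot 2 \left(-7\right) = -11709 + 4 \left(-14\right) = -11709 - 56 = -11765$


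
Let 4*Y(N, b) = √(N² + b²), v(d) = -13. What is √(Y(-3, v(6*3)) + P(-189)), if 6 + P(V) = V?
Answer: √(-780 + √178)/2 ≈ 13.844*I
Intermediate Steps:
P(V) = -6 + V
Y(N, b) = √(N² + b²)/4
√(Y(-3, v(6*3)) + P(-189)) = √(√((-3)² + (-13)²)/4 + (-6 - 189)) = √(√(9 + 169)/4 - 195) = √(√178/4 - 195) = √(-195 + √178/4)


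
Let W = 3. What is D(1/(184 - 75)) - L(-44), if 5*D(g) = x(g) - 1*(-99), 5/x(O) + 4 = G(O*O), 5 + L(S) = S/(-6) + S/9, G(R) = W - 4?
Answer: 997/45 ≈ 22.156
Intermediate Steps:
G(R) = -1 (G(R) = 3 - 4 = -1)
L(S) = -5 - S/18 (L(S) = -5 + (S/(-6) + S/9) = -5 + (S*(-⅙) + S*(⅑)) = -5 + (-S/6 + S/9) = -5 - S/18)
x(O) = -1 (x(O) = 5/(-4 - 1) = 5/(-5) = 5*(-⅕) = -1)
D(g) = 98/5 (D(g) = (-1 - 1*(-99))/5 = (-1 + 99)/5 = (⅕)*98 = 98/5)
D(1/(184 - 75)) - L(-44) = 98/5 - (-5 - 1/18*(-44)) = 98/5 - (-5 + 22/9) = 98/5 - 1*(-23/9) = 98/5 + 23/9 = 997/45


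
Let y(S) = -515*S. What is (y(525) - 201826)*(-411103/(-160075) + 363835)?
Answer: -1447452605297912/8425 ≈ -1.7180e+11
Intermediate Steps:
(y(525) - 201826)*(-411103/(-160075) + 363835) = (-515*525 - 201826)*(-411103/(-160075) + 363835) = (-270375 - 201826)*(-411103*(-1/160075) + 363835) = -472201*(21637/8425 + 363835) = -472201*3065331512/8425 = -1447452605297912/8425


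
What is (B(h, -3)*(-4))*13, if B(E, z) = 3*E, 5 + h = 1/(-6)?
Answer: 806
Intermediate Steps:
h = -31/6 (h = -5 + 1/(-6) = -5 - 1/6 = -31/6 ≈ -5.1667)
(B(h, -3)*(-4))*13 = ((3*(-31/6))*(-4))*13 = -31/2*(-4)*13 = 62*13 = 806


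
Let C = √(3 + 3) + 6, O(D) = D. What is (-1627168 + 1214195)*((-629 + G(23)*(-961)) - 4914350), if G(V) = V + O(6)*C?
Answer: 2053168778694 + 2381202318*√6 ≈ 2.0590e+12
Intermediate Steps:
C = 6 + √6 (C = √6 + 6 = 6 + √6 ≈ 8.4495)
G(V) = 36 + V + 6*√6 (G(V) = V + 6*(6 + √6) = V + (36 + 6*√6) = 36 + V + 6*√6)
(-1627168 + 1214195)*((-629 + G(23)*(-961)) - 4914350) = (-1627168 + 1214195)*((-629 + (36 + 23 + 6*√6)*(-961)) - 4914350) = -412973*((-629 + (59 + 6*√6)*(-961)) - 4914350) = -412973*((-629 + (-56699 - 5766*√6)) - 4914350) = -412973*((-57328 - 5766*√6) - 4914350) = -412973*(-4971678 - 5766*√6) = 2053168778694 + 2381202318*√6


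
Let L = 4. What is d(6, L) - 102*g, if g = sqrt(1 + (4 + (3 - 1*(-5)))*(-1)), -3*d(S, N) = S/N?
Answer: -1/2 - 102*I*sqrt(11) ≈ -0.5 - 338.3*I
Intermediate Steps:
d(S, N) = -S/(3*N)
g = I*sqrt(11) (g = sqrt(1 + (4 + (3 + 5))*(-1)) = sqrt(1 + (4 + 8)*(-1)) = sqrt(1 + 12*(-1)) = sqrt(1 - 12) = sqrt(-11) = I*sqrt(11) ≈ 3.3166*I)
d(6, L) - 102*g = -1/3*6/4 - 102*I*sqrt(11) = -1/3*6*1/4 - 102*I*sqrt(11) = -1/2 - 102*I*sqrt(11)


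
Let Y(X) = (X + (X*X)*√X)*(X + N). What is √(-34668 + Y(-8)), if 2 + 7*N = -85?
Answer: 2*√(-422681 - 32032*I*√2)/7 ≈ 9.9397 - 186.02*I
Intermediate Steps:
N = -87/7 (N = -2/7 + (⅐)*(-85) = -2/7 - 85/7 = -87/7 ≈ -12.429)
Y(X) = (-87/7 + X)*(X + X^(5/2)) (Y(X) = (X + (X*X)*√X)*(X - 87/7) = (X + X²*√X)*(-87/7 + X) = (X + X^(5/2))*(-87/7 + X) = (-87/7 + X)*(X + X^(5/2)))
√(-34668 + Y(-8)) = √(-34668 + ((-8)² + (-8)^(7/2) - 87/7*(-8) - 11136*I*√2/7)) = √(-34668 + (64 - 1024*I*√2 + 696/7 - 11136*I*√2/7)) = √(-34668 + (1144/7 - 18304*I*√2/7)) = √(-241532/7 - 18304*I*√2/7)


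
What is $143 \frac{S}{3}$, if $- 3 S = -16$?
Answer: $\frac{2288}{9} \approx 254.22$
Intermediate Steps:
$S = \frac{16}{3}$ ($S = \left(- \frac{1}{3}\right) \left(-16\right) = \frac{16}{3} \approx 5.3333$)
$143 \frac{S}{3} = 143 \frac{16}{3 \cdot 3} = 143 \cdot \frac{16}{3} \cdot \frac{1}{3} = 143 \cdot \frac{16}{9} = \frac{2288}{9}$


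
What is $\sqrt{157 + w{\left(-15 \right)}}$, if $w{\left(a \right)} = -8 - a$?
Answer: $2 \sqrt{41} \approx 12.806$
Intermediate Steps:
$\sqrt{157 + w{\left(-15 \right)}} = \sqrt{157 - -7} = \sqrt{157 + \left(-8 + 15\right)} = \sqrt{157 + 7} = \sqrt{164} = 2 \sqrt{41}$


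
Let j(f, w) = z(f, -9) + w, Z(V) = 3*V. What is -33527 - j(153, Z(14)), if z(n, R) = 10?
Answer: -33579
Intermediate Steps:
j(f, w) = 10 + w
-33527 - j(153, Z(14)) = -33527 - (10 + 3*14) = -33527 - (10 + 42) = -33527 - 1*52 = -33527 - 52 = -33579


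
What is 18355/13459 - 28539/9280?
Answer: -213772001/124899520 ≈ -1.7116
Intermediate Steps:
18355/13459 - 28539/9280 = -213772001/124899520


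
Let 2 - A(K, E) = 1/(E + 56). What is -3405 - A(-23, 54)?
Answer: -374769/110 ≈ -3407.0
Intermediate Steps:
A(K, E) = 2 - 1/(56 + E) (A(K, E) = 2 - 1/(E + 56) = 2 - 1/(56 + E))
-3405 - A(-23, 54) = -3405 - (111 + 2*54)/(56 + 54) = -3405 - (111 + 108)/110 = -3405 - 219/110 = -374769/110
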